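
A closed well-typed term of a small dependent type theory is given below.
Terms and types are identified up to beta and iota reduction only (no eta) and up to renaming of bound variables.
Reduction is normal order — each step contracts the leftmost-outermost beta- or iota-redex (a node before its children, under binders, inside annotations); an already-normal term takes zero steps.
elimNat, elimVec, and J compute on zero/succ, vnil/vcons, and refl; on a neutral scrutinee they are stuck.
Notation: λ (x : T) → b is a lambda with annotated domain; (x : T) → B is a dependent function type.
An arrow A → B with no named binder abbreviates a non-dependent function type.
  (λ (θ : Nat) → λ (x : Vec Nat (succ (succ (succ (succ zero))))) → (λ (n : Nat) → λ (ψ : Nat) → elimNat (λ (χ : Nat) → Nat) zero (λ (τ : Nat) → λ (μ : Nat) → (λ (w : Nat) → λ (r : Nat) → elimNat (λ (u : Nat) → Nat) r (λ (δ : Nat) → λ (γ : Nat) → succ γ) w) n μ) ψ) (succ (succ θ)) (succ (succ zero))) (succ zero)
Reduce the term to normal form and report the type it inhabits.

normal form:
  λ (θ : Vec Nat (succ (succ (succ (succ zero))))) → succ (succ (succ (succ (succ (succ zero)))))
type:
  Vec Nat (succ (succ (succ (succ zero)))) → Nat
observation: the first redex contracted is a beta-redex; the normal form is reached in 34 normal-order steps.


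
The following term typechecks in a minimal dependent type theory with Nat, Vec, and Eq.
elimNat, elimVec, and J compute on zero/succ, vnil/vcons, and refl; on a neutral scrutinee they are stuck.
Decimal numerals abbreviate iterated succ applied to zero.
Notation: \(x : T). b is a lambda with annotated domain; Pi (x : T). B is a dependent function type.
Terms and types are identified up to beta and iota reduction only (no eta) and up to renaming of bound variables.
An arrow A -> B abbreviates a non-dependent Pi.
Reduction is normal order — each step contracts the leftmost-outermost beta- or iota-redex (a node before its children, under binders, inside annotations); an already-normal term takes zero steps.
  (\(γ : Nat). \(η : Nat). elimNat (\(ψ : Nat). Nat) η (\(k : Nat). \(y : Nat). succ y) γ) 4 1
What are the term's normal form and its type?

reduced normal form:
  5
type:
  Nat
observation: normalization takes exactly 15 steps under the normal-order strategy.


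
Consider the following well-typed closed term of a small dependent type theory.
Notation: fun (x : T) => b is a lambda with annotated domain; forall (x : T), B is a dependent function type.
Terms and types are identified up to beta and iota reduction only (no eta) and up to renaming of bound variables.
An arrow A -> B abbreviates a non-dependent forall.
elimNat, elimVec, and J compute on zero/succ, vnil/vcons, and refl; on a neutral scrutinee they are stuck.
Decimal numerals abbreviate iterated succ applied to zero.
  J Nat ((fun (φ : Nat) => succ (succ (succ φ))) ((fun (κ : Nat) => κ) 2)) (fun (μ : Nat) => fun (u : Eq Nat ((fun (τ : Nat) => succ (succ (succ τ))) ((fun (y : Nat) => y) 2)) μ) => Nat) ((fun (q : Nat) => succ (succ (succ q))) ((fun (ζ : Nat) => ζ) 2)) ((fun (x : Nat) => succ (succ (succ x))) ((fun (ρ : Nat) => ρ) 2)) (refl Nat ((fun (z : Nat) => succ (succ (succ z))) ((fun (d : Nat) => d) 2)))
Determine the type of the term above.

type:
  Nat


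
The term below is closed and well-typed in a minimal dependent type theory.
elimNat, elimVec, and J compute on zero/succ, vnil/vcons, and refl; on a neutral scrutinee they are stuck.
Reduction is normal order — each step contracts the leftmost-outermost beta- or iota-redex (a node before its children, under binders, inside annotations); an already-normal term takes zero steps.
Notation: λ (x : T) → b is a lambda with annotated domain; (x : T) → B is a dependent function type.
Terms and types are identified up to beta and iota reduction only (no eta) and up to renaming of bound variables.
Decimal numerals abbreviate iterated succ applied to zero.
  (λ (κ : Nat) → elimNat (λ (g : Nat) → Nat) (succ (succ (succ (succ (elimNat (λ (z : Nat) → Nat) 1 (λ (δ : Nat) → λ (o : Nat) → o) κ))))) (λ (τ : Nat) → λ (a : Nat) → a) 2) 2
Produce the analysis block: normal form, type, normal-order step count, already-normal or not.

normal form:
  5
inferred type:
  Nat
normal-order step count: 15
term was already normal: no
first redex: a beta-redex


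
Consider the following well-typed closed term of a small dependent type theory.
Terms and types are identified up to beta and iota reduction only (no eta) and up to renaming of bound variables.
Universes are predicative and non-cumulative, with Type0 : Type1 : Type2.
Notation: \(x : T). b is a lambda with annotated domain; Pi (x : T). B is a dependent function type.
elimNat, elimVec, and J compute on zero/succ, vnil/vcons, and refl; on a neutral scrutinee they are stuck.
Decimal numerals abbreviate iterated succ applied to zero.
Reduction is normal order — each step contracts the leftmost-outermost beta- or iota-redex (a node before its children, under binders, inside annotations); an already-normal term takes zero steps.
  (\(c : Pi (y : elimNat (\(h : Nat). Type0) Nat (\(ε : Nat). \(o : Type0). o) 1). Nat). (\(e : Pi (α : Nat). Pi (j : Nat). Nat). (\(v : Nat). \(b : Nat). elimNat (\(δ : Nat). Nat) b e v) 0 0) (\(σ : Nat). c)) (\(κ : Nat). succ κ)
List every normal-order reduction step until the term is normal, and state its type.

reduction (normal order):
  (\(c : Pi (y : elimNat (\(h : Nat). Type0) Nat (\(ε : Nat). \(o : Type0). o) 1). Nat). (\(e : Pi (α : Nat). Pi (j : Nat). Nat). (\(v : Nat). \(b : Nat). elimNat (\(δ : Nat). Nat) b e v) 0 0) (\(σ : Nat). c)) (\(κ : Nat). succ κ)
  ~> (\(c : Pi (y : Nat). Pi (h : Nat). Nat). (\(ε : Nat). \(o : Nat). elimNat (\(e : Nat). Nat) o c ε) 0 0) (\(α : Nat). \(j : Nat). succ j)
  ~> (\(c : Nat). \(y : Nat). elimNat (\(h : Nat). Nat) y (\(ε : Nat). \(o : Nat). succ o) c) 0 0
  ~> (\(c : Nat). elimNat (\(y : Nat). Nat) c (\(h : Nat). \(ε : Nat). succ ε) 0) 0
  ~> elimNat (\(c : Nat). Nat) 0 (\(y : Nat). \(h : Nat). succ h) 0
  ~> 0
inferred type:
  Nat


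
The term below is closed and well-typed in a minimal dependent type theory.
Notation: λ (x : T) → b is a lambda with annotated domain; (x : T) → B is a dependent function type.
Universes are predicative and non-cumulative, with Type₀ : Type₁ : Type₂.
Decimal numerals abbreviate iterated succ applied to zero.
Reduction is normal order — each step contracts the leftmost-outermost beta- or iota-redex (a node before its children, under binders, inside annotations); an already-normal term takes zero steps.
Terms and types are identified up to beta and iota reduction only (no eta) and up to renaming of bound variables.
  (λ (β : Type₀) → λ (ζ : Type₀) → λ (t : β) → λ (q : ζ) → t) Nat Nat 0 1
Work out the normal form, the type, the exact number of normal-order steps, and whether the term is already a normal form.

reduced normal form:
  0
the term's type:
  Nat
normal-order step count: 4
already normal: no
first contracted redex: a beta-redex


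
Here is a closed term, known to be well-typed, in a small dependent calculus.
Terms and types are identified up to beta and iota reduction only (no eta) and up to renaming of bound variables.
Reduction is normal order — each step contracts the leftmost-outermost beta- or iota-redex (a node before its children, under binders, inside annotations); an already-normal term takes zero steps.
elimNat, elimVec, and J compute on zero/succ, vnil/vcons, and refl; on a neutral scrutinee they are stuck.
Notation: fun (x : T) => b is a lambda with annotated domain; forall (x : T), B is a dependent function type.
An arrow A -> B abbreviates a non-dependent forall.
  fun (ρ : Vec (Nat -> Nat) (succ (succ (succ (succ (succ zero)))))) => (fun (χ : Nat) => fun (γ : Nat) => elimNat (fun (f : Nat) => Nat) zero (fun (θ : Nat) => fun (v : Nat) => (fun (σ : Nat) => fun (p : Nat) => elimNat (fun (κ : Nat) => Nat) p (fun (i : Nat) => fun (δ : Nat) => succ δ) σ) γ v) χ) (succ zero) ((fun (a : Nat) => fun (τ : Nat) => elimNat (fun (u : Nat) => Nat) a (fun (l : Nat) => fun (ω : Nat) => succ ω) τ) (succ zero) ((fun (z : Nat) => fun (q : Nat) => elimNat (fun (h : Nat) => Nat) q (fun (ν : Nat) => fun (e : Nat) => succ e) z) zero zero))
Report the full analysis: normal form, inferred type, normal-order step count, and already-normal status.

normal form:
  fun (ρ : Vec (Nat -> Nat) (succ (succ (succ (succ (succ zero)))))) => succ zero
inferred type:
  Vec (Nat -> Nat) (succ (succ (succ (succ (succ zero))))) -> Nat
normal-order step count: 18
started in normal form: no
first contracted redex: a beta-redex


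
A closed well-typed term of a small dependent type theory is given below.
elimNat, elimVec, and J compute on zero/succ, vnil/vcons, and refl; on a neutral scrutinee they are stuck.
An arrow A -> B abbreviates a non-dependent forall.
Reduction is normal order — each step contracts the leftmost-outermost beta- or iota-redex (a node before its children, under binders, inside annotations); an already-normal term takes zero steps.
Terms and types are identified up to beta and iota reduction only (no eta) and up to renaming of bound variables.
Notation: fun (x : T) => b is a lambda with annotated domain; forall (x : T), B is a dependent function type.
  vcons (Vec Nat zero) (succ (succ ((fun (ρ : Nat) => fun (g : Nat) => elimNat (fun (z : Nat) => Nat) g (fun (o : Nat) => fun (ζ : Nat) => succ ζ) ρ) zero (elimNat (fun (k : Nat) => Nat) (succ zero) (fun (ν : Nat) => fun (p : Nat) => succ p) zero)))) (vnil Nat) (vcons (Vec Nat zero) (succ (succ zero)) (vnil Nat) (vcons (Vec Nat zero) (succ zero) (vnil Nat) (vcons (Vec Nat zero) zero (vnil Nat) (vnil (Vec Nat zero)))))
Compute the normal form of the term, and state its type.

resulting normal form:
  vcons (Vec Nat zero) (succ (succ (succ zero))) (vnil Nat) (vcons (Vec Nat zero) (succ (succ zero)) (vnil Nat) (vcons (Vec Nat zero) (succ zero) (vnil Nat) (vcons (Vec Nat zero) zero (vnil Nat) (vnil (Vec Nat zero)))))
inferred type:
  Vec (Vec Nat zero) (succ (succ (succ (succ zero))))
observation: the leftmost-outermost redex is a beta-redex, and normalization takes 4 steps.


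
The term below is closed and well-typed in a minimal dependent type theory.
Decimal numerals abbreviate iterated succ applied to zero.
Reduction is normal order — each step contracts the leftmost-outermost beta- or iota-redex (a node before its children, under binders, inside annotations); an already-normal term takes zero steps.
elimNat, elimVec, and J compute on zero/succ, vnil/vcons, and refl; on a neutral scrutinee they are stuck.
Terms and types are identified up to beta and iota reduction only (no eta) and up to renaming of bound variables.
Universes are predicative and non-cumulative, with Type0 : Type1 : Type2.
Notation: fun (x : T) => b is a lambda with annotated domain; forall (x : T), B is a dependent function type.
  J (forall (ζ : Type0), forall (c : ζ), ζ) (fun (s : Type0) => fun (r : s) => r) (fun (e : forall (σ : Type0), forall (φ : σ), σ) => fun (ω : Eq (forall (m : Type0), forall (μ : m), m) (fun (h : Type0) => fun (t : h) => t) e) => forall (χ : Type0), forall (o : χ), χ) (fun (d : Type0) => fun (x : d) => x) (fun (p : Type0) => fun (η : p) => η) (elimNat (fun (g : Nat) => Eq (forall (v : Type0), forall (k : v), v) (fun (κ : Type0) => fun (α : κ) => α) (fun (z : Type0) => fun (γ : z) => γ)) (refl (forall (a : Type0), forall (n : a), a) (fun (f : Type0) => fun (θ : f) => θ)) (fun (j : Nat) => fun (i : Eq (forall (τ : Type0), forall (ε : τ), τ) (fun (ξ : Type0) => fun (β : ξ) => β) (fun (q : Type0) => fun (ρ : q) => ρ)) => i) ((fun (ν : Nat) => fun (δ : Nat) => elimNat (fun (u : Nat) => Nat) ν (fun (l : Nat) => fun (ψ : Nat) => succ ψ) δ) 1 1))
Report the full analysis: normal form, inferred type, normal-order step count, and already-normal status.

reduced normal form:
  fun (ζ : Type0) => fun (c : ζ) => c
inferred type:
  forall (ζ : Type0), forall (c : ζ), ζ
reduction steps (normal order): 14
already normal: no
first contracted redex: a beta-redex


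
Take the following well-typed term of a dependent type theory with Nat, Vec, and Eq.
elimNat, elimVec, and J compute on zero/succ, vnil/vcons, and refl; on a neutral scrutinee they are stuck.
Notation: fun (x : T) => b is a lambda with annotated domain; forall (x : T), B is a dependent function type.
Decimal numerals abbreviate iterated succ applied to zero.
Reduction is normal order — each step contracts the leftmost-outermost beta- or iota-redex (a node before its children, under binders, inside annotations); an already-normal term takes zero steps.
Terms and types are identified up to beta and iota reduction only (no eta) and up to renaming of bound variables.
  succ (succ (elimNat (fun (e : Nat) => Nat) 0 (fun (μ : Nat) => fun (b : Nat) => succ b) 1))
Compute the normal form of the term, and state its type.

normal form:
  3
inferred type:
  Nat


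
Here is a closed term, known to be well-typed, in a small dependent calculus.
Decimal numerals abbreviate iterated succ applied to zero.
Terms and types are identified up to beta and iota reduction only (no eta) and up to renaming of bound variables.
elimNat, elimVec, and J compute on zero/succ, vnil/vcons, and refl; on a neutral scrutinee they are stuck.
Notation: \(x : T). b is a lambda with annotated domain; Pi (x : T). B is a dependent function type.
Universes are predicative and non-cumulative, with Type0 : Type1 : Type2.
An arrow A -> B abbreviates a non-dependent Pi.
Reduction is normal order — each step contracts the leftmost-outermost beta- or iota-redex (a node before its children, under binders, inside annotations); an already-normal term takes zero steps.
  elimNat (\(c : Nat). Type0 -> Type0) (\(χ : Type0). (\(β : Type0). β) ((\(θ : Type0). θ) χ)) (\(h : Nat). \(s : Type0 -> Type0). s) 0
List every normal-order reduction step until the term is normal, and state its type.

normal-order reduction:
  elimNat (\(c : Nat). Type0 -> Type0) (\(χ : Type0). (\(β : Type0). β) ((\(θ : Type0). θ) χ)) (\(h : Nat). \(s : Type0 -> Type0). s) 0
  ~> \(c : Type0). (\(χ : Type0). χ) ((\(β : Type0). β) c)
  ~> \(c : Type0). (\(χ : Type0). χ) c
  ~> \(c : Type0). c
inferred type:
  Type0 -> Type0


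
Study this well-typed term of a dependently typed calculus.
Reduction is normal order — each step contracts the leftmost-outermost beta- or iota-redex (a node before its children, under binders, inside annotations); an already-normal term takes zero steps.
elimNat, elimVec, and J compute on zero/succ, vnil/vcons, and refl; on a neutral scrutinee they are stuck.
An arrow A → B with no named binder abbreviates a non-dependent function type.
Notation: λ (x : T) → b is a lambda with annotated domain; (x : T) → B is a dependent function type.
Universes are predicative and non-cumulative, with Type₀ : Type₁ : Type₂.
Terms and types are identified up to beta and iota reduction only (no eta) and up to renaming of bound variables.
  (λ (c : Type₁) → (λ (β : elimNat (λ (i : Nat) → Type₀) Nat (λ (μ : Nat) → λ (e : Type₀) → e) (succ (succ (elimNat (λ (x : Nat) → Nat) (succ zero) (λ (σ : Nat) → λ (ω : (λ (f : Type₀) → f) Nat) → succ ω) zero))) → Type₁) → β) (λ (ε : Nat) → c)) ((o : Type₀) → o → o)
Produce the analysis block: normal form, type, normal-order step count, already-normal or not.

resulting normal form:
  λ (c : Nat) → (β : Type₀) → β → β
type:
  Nat → Type₁
normal-order step count: 2
already normal: no
first redex: a beta-redex


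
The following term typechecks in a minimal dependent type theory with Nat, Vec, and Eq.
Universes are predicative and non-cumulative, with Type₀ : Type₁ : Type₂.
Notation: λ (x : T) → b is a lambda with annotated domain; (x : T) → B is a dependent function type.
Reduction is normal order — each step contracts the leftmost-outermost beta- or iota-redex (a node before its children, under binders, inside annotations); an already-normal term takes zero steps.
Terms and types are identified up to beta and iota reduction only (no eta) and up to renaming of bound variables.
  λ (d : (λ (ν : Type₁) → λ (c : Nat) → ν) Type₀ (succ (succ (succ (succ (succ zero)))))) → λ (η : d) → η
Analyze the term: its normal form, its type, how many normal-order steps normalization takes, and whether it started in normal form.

normal form:
  λ (d : Type₀) → λ (ν : d) → ν
type:
  (d : Type₀) → (ν : d) → d
normal-order step count: 2
started in normal form: no
first redex: a beta-redex


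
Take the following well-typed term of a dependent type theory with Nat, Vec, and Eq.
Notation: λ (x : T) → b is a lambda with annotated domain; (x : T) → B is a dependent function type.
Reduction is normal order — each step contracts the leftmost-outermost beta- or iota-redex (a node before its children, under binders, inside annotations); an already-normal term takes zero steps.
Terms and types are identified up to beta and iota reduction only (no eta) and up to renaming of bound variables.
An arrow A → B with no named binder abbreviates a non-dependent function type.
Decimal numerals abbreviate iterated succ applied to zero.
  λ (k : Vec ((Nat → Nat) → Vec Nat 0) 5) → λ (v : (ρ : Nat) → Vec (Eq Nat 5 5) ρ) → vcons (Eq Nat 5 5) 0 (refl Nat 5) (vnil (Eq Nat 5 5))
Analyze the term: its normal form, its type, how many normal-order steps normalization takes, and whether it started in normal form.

reduced normal form:
  λ (k : Vec ((Nat → Nat) → Vec Nat 0) 5) → λ (v : (ρ : Nat) → Vec (Eq Nat 5 5) ρ) → vcons (Eq Nat 5 5) 0 (refl Nat 5) (vnil (Eq Nat 5 5))
the term's type:
  Vec ((Nat → Nat) → Vec Nat 0) 5 → ((k : Nat) → Vec (Eq Nat 5 5) k) → Vec (Eq Nat 5 5) 1
normal-order step count: 0
already normal: yes


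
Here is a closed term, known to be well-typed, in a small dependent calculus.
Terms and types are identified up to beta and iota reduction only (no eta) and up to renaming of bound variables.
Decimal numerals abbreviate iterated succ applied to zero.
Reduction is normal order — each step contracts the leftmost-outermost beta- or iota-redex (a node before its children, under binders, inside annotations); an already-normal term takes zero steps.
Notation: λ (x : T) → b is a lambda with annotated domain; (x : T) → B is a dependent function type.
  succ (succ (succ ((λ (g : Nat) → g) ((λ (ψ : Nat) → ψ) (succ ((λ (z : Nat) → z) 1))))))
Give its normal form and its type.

reduced normal form:
  5
the term's type:
  Nat
observation: 3 normal-order steps normalize the term, beginning with a beta-redex.


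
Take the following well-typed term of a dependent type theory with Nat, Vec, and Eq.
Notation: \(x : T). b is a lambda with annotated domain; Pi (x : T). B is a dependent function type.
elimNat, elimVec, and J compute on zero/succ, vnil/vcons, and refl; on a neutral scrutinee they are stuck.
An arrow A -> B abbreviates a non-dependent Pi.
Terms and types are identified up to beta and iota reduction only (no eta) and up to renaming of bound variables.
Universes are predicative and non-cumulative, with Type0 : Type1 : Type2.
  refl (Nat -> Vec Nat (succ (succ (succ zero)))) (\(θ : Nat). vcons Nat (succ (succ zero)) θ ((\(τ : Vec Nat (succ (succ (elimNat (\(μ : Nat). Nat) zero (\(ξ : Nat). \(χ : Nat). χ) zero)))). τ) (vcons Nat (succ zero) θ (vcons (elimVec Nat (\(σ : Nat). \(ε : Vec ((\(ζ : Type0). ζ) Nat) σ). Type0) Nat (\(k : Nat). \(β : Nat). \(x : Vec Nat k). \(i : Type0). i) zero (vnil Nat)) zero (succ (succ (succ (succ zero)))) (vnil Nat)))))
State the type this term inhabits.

inferred type:
  Eq (Nat -> Vec Nat (succ (succ (succ zero)))) (\(θ : Nat). vcons Nat (succ (succ zero)) θ (vcons Nat (succ zero) θ (vcons Nat zero (succ (succ (succ (succ zero)))) (vnil Nat)))) (\(τ : Nat). vcons Nat (succ (succ zero)) τ (vcons Nat (succ zero) τ (vcons Nat zero (succ (succ (succ (succ zero)))) (vnil Nat))))


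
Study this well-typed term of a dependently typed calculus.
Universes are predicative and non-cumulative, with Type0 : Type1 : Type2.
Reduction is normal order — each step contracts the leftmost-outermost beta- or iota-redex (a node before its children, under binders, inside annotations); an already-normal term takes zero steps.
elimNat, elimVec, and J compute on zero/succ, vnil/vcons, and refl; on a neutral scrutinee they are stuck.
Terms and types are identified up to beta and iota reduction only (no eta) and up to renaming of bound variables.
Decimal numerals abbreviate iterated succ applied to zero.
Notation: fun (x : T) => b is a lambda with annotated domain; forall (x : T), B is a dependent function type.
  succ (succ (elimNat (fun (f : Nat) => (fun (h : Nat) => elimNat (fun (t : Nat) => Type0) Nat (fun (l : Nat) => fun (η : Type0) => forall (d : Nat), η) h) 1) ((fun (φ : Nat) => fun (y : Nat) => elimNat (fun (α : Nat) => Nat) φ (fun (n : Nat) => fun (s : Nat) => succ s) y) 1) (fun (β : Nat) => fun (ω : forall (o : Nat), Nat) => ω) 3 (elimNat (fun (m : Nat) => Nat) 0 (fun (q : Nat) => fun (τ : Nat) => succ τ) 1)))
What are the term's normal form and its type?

resulting normal form:
  4
type:
  Nat


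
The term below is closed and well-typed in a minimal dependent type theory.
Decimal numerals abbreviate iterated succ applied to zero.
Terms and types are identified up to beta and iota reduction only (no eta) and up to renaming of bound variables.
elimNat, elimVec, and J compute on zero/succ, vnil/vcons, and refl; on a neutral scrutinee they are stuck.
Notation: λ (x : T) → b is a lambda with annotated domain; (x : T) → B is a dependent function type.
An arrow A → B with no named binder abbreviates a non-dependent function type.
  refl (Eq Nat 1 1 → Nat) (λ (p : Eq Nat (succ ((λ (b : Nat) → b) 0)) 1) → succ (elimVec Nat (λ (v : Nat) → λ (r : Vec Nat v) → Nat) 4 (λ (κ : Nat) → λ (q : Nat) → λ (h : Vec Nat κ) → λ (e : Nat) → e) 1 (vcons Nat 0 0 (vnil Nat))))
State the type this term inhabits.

type:
  Eq (Eq Nat 1 1 → Nat) (λ (p : Eq Nat 1 1) → 5) (λ (b : Eq Nat 1 1) → 5)


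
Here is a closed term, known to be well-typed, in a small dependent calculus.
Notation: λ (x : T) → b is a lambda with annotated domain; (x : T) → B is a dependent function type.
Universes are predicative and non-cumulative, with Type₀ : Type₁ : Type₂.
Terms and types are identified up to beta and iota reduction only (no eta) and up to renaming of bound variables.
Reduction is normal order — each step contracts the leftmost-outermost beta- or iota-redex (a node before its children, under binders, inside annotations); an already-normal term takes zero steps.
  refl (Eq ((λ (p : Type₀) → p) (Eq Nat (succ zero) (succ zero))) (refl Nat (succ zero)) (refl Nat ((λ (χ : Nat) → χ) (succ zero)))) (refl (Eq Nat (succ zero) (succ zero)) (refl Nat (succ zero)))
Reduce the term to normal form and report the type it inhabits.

reduced normal form:
  refl (Eq (Eq Nat (succ zero) (succ zero)) (refl Nat (succ zero)) (refl Nat (succ zero))) (refl (Eq Nat (succ zero) (succ zero)) (refl Nat (succ zero)))
inferred type:
  Eq (Eq (Eq Nat (succ zero) (succ zero)) (refl Nat (succ zero)) (refl Nat (succ zero))) (refl (Eq Nat (succ zero) (succ zero)) (refl Nat (succ zero))) (refl (Eq Nat (succ zero) (succ zero)) (refl Nat (succ zero)))


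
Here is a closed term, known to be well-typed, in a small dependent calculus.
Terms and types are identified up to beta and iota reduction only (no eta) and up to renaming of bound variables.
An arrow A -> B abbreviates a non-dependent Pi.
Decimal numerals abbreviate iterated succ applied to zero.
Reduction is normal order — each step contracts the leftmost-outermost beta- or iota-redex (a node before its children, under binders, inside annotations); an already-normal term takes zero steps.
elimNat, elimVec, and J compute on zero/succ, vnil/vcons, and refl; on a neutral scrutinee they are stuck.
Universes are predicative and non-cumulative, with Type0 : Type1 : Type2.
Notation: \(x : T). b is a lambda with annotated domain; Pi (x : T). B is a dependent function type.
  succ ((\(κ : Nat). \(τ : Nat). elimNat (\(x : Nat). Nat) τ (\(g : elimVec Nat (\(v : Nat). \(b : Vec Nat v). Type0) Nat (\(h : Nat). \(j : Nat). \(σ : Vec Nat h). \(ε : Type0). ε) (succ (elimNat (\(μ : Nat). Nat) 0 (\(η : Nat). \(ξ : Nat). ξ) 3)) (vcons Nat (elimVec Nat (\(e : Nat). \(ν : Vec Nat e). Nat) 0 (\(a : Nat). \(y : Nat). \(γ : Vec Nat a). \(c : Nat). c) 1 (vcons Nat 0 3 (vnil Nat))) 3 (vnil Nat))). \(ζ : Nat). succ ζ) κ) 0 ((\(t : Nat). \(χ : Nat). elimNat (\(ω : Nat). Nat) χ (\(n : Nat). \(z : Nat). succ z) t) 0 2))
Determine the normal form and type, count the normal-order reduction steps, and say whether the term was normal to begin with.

normal form:
  3
type:
  Nat
normal-order step count: 6
started in normal form: no
first contracted redex: a beta-redex


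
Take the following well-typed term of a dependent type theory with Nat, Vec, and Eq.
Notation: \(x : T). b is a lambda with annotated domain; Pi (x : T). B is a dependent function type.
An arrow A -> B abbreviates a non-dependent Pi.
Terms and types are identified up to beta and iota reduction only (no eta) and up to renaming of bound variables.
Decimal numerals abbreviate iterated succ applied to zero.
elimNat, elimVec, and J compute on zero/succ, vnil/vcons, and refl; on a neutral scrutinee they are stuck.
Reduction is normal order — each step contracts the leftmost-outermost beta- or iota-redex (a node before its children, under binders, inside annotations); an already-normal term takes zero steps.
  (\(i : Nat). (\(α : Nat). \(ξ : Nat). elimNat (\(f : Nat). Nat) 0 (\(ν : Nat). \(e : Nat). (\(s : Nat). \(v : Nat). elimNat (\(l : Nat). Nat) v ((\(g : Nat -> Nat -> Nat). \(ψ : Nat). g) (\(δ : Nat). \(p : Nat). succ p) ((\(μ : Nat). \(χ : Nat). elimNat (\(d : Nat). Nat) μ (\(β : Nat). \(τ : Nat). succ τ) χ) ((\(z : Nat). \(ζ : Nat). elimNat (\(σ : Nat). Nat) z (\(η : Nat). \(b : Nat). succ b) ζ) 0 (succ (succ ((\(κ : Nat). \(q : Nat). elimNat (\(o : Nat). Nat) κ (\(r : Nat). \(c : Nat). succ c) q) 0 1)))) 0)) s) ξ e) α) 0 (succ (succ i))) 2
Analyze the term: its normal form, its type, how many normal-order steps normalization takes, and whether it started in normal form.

normal form:
  0
type:
  Nat
normal-order step count: 4
already normal: no
first contracted redex: a beta-redex


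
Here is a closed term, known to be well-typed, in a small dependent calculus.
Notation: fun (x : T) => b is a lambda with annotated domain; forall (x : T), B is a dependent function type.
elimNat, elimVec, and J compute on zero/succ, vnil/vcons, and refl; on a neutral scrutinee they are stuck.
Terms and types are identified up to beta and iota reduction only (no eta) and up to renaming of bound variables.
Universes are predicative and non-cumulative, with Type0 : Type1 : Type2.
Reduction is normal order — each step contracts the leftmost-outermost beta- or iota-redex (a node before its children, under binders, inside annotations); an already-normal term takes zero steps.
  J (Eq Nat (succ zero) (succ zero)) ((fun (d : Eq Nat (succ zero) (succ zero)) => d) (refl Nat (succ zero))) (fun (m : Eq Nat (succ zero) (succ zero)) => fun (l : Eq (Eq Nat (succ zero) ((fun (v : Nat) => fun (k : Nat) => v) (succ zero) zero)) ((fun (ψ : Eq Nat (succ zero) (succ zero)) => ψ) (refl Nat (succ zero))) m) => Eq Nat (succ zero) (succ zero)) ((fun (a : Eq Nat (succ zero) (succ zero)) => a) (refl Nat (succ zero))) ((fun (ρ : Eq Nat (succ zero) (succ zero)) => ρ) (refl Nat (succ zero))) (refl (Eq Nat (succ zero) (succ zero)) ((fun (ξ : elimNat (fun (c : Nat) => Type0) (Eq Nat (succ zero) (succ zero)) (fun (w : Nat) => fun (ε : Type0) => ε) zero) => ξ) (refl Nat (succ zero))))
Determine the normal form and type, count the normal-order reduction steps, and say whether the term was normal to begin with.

reduced normal form:
  refl Nat (succ zero)
the term's type:
  Eq Nat (succ zero) (succ zero)
reduction steps (normal order): 2
already normal: no
first redex: a J iota-redex


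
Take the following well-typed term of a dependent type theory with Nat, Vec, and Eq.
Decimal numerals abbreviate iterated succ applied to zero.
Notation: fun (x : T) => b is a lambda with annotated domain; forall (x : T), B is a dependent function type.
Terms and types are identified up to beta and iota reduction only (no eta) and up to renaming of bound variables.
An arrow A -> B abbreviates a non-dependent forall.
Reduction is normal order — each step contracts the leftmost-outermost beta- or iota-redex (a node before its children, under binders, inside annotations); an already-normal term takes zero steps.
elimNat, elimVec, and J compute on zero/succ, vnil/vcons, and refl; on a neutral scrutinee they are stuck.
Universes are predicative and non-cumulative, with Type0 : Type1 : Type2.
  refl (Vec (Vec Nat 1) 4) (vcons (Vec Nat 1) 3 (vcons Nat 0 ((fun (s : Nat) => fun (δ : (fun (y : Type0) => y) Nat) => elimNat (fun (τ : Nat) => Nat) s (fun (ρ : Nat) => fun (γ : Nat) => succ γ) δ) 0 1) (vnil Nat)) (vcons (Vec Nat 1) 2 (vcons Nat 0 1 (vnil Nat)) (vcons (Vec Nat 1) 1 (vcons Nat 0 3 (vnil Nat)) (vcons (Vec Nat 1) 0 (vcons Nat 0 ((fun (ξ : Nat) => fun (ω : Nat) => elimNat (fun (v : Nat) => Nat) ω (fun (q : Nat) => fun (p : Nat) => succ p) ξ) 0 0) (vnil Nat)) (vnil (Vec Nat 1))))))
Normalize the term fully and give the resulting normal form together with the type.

normal form:
  refl (Vec (Vec Nat 1) 4) (vcons (Vec Nat 1) 3 (vcons Nat 0 1 (vnil Nat)) (vcons (Vec Nat 1) 2 (vcons Nat 0 1 (vnil Nat)) (vcons (Vec Nat 1) 1 (vcons Nat 0 3 (vnil Nat)) (vcons (Vec Nat 1) 0 (vcons Nat 0 0 (vnil Nat)) (vnil (Vec Nat 1))))))
type:
  Eq (Vec (Vec Nat 1) 4) (vcons (Vec Nat 1) 3 (vcons Nat 0 1 (vnil Nat)) (vcons (Vec Nat 1) 2 (vcons Nat 0 1 (vnil Nat)) (vcons (Vec Nat 1) 1 (vcons Nat 0 3 (vnil Nat)) (vcons (Vec Nat 1) 0 (vcons Nat 0 0 (vnil Nat)) (vnil (Vec Nat 1)))))) (vcons (Vec Nat 1) 3 (vcons Nat 0 1 (vnil Nat)) (vcons (Vec Nat 1) 2 (vcons Nat 0 1 (vnil Nat)) (vcons (Vec Nat 1) 1 (vcons Nat 0 3 (vnil Nat)) (vcons (Vec Nat 1) 0 (vcons Nat 0 0 (vnil Nat)) (vnil (Vec Nat 1))))))
observation: the first redex contracted is a beta-redex; the normal form is reached in 9 normal-order steps.


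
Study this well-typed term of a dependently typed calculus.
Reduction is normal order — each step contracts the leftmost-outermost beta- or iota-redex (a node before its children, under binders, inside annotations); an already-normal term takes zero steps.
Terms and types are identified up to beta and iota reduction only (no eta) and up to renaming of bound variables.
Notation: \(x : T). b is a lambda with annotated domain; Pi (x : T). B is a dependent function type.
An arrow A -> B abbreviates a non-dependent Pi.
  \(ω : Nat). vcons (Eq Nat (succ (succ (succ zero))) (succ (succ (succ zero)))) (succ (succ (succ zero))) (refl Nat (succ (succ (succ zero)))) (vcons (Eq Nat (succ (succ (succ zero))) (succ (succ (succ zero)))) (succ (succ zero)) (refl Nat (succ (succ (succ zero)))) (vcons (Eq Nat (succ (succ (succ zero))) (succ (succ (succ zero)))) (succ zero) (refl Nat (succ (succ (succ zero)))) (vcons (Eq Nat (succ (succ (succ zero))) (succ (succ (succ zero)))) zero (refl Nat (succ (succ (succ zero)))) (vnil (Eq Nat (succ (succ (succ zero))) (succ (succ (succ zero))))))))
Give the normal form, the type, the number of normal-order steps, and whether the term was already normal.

reduced normal form:
  \(ω : Nat). vcons (Eq Nat (succ (succ (succ zero))) (succ (succ (succ zero)))) (succ (succ (succ zero))) (refl Nat (succ (succ (succ zero)))) (vcons (Eq Nat (succ (succ (succ zero))) (succ (succ (succ zero)))) (succ (succ zero)) (refl Nat (succ (succ (succ zero)))) (vcons (Eq Nat (succ (succ (succ zero))) (succ (succ (succ zero)))) (succ zero) (refl Nat (succ (succ (succ zero)))) (vcons (Eq Nat (succ (succ (succ zero))) (succ (succ (succ zero)))) zero (refl Nat (succ (succ (succ zero)))) (vnil (Eq Nat (succ (succ (succ zero))) (succ (succ (succ zero))))))))
type:
  Nat -> Vec (Eq Nat (succ (succ (succ zero))) (succ (succ (succ zero)))) (succ (succ (succ (succ zero))))
steps to reach normal form (normal order): 0
already normal: yes


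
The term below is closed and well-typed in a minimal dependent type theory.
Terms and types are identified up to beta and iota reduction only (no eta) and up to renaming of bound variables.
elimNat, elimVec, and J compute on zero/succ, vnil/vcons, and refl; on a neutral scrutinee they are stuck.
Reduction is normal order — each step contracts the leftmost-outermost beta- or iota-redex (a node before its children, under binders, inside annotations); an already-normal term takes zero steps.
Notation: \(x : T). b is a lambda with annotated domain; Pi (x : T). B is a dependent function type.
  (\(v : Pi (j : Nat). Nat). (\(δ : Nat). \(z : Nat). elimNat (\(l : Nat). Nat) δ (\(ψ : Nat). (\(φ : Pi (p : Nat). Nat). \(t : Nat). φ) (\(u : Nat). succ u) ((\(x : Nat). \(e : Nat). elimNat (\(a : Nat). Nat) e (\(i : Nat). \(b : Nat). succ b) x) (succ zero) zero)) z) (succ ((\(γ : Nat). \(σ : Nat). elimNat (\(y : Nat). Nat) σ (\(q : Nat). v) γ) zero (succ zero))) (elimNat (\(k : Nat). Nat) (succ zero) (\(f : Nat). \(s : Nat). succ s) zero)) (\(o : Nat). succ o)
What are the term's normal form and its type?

reduced normal form:
  succ (succ (succ zero))
inferred type:
  Nat


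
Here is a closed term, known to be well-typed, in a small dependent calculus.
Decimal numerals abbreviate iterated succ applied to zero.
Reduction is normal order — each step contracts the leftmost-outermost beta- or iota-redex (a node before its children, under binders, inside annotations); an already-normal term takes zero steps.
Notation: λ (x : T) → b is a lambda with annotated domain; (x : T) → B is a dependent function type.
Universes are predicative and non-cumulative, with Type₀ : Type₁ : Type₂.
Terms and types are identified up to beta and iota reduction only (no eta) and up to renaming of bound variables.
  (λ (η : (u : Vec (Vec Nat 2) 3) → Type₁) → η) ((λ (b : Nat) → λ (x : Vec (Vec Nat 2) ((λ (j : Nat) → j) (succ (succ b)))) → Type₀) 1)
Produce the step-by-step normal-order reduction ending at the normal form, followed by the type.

normal-order reduction:
  (λ (η : (u : Vec (Vec Nat 2) 3) → Type₁) → η) ((λ (b : Nat) → λ (x : Vec (Vec Nat 2) ((λ (j : Nat) → j) (succ (succ b)))) → Type₀) 1)
  ~> (λ (η : Nat) → λ (u : Vec (Vec Nat 2) ((λ (b : Nat) → b) (succ (succ η)))) → Type₀) 1
  ~> λ (η : Vec (Vec Nat 2) ((λ (u : Nat) → u) 3)) → Type₀
  ~> λ (η : Vec (Vec Nat 2) 3) → Type₀
type:
  (η : Vec (Vec Nat 2) 3) → Type₁


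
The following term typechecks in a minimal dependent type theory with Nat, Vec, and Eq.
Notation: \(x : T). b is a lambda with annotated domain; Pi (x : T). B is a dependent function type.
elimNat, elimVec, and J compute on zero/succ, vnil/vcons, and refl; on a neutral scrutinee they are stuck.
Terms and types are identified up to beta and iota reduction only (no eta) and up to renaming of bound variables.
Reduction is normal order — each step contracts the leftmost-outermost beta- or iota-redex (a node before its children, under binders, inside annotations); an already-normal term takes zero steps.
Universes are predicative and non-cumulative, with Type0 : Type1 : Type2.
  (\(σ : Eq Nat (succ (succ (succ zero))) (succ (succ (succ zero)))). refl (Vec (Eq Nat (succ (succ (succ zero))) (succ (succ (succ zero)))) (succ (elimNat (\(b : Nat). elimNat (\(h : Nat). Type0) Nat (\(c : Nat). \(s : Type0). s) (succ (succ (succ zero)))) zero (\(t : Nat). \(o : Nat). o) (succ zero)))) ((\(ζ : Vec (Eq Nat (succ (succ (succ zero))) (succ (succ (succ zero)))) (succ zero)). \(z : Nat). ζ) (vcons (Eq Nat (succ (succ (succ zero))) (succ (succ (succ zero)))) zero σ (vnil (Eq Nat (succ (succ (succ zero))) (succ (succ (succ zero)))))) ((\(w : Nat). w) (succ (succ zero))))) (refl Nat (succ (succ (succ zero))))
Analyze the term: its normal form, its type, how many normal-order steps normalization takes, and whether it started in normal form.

reduced normal form:
  refl (Vec (Eq Nat (succ (succ (succ zero))) (succ (succ (succ zero)))) (succ zero)) (vcons (Eq Nat (succ (succ (succ zero))) (succ (succ (succ zero)))) zero (refl Nat (succ (succ (succ zero)))) (vnil (Eq Nat (succ (succ (succ zero))) (succ (succ (succ zero))))))
type:
  Eq (Vec (Eq Nat (succ (succ (succ zero))) (succ (succ (succ zero)))) (succ zero)) (vcons (Eq Nat (succ (succ (succ zero))) (succ (succ (succ zero)))) zero (refl Nat (succ (succ (succ zero)))) (vnil (Eq Nat (succ (succ (succ zero))) (succ (succ (succ zero)))))) (vcons (Eq Nat (succ (succ (succ zero))) (succ (succ (succ zero)))) zero (refl Nat (succ (succ (succ zero)))) (vnil (Eq Nat (succ (succ (succ zero))) (succ (succ (succ zero))))))
reduction steps (normal order): 7
term was already normal: no
first redex: a beta-redex


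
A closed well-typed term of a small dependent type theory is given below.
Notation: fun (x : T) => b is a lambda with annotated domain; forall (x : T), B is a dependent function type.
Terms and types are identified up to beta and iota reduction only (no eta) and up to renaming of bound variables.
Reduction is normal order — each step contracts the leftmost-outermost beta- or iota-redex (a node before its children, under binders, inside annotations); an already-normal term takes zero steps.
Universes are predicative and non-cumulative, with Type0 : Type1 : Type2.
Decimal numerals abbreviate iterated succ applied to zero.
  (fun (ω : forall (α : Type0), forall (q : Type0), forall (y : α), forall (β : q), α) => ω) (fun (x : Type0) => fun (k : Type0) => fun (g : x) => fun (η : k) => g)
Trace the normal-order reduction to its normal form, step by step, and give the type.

normal-order reduction sequence:
  (fun (ω : forall (α : Type0), forall (q : Type0), forall (y : α), forall (β : q), α) => ω) (fun (x : Type0) => fun (k : Type0) => fun (g : x) => fun (η : k) => g)
  ~> fun (ω : Type0) => fun (α : Type0) => fun (q : ω) => fun (y : α) => q
inferred type:
  forall (ω : Type0), forall (α : Type0), forall (q : ω), forall (y : α), ω


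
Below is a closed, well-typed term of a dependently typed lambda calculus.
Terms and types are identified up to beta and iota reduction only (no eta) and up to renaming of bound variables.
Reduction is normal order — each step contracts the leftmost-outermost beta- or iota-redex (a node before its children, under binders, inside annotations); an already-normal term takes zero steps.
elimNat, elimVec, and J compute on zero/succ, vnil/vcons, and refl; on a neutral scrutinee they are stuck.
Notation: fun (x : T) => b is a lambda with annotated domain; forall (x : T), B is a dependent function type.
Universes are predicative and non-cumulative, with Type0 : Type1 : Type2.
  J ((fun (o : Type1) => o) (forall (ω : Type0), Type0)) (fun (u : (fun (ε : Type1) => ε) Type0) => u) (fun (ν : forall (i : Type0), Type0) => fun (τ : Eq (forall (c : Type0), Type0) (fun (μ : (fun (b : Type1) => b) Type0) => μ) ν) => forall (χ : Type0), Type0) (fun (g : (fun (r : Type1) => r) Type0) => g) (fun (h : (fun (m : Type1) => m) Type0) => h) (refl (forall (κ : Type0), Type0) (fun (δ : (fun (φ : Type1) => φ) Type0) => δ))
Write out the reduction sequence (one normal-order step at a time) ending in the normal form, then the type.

reduction (normal order):
  J ((fun (o : Type1) => o) (forall (ω : Type0), Type0)) (fun (u : (fun (ε : Type1) => ε) Type0) => u) (fun (ν : forall (i : Type0), Type0) => fun (τ : Eq (forall (c : Type0), Type0) (fun (μ : (fun (b : Type1) => b) Type0) => μ) ν) => forall (χ : Type0), Type0) (fun (g : (fun (r : Type1) => r) Type0) => g) (fun (h : (fun (m : Type1) => m) Type0) => h) (refl (forall (κ : Type0), Type0) (fun (δ : (fun (φ : Type1) => φ) Type0) => δ))
  ~> fun (o : (fun (ω : Type1) => ω) Type0) => o
  ~> fun (o : Type0) => o
inferred type:
  forall (o : Type0), Type0
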